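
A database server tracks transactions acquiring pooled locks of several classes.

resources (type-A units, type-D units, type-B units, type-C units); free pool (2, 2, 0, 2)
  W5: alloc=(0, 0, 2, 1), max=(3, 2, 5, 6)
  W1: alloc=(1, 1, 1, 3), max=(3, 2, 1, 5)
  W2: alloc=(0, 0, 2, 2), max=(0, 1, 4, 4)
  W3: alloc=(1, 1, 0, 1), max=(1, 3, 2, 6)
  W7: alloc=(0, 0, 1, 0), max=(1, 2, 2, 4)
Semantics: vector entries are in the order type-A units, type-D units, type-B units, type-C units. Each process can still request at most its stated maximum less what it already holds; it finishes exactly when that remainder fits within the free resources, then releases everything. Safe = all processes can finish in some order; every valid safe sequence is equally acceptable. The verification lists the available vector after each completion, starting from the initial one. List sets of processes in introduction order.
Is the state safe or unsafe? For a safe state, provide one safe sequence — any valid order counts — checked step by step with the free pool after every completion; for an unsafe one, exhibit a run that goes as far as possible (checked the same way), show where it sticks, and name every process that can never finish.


The state is SAFE; one workable sequence: W1, W7, W2, W3, W5.
Key observation: reading the order forward, W1 is the first process whose need (2, 1, 0, 2) meets the free pool (2, 2, 0, 2) exactly on a resource it requests.
Walking it through:
  pool = (2, 2, 0, 2)
  W1: need (2, 1, 0, 2) fits (2, 2, 0, 2); releases (1, 1, 1, 3), pool now (3, 3, 1, 5)
  W7: need (1, 2, 1, 4) fits (3, 3, 1, 5); releases (0, 0, 1, 0), pool now (3, 3, 2, 5)
  W2: need (0, 1, 2, 2) fits (3, 3, 2, 5); releases (0, 0, 2, 2), pool now (3, 3, 4, 7)
  W3: need (0, 2, 2, 5) fits (3, 3, 4, 7); releases (1, 1, 0, 1), pool now (4, 4, 4, 8)
  W5: need (3, 2, 3, 5) fits (4, 4, 4, 8); releases (0, 0, 2, 1), pool now (4, 4, 6, 9)


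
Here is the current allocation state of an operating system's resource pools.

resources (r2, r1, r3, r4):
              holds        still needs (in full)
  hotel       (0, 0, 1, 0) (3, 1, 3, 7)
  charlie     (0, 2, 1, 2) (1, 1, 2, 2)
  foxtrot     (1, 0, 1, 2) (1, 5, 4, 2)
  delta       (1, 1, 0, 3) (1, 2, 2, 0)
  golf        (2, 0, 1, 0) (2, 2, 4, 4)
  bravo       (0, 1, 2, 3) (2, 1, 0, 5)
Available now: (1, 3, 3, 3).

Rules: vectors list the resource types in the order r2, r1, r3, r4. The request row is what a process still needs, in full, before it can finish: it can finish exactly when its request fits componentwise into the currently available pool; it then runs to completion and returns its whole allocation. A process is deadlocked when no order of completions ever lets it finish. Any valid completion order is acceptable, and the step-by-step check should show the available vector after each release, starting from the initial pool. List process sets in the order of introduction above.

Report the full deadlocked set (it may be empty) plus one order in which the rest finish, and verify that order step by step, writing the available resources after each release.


No process is deadlocked.
Key observation: no deadlock: delta fits now, and the freed resources carry the rest through.
A valid finishing order for the others: delta, bravo, foxtrot, hotel, charlie, golf. Verifying each step:
  pool = (1, 3, 3, 3)
  delta needs (1, 2, 2, 0) <= (1, 3, 3, 3) -> finishes; pool += (1, 1, 0, 3) = (2, 4, 3, 6)
  bravo needs (2, 1, 0, 5) <= (2, 4, 3, 6) -> finishes; pool += (0, 1, 2, 3) = (2, 5, 5, 9)
  foxtrot needs (1, 5, 4, 2) <= (2, 5, 5, 9) -> finishes; pool += (1, 0, 1, 2) = (3, 5, 6, 11)
  hotel needs (3, 1, 3, 7) <= (3, 5, 6, 11) -> finishes; pool += (0, 0, 1, 0) = (3, 5, 7, 11)
  charlie needs (1, 1, 2, 2) <= (3, 5, 7, 11) -> finishes; pool += (0, 2, 1, 2) = (3, 7, 8, 13)
  golf needs (2, 2, 4, 4) <= (3, 7, 8, 13) -> finishes; pool += (2, 0, 1, 0) = (5, 7, 9, 13)


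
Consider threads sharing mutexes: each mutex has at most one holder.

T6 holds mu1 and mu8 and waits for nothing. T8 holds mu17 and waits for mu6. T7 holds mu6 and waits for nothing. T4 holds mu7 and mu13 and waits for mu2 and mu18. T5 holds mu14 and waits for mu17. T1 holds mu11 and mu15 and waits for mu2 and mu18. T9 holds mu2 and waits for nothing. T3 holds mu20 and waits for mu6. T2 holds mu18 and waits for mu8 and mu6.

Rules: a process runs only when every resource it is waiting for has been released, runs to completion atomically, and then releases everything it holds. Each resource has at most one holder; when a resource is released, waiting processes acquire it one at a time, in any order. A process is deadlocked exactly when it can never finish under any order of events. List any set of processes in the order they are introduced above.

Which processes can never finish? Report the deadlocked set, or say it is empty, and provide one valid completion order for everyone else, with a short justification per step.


The deadlocked set is empty.
Key observation: there is no circular wait here — follow any chain and it reaches a process that is free to run now.
The rest can finish in the order T7, T8, T9, T3, T6, T2, T5, T4, T1.
Verifying each step:
  run T7 (it waits on nothing); releases mu6
  run T8 (all its waits — mu6 — are resolved); releases mu17
  run T9 (it waits on nothing); releases mu2
  run T3 (all its waits — mu6 — are resolved); releases mu20
  run T6 (it waits on nothing); releases mu1 and mu8
  run T2 (all its waits — mu8 and mu6 — are resolved); releases mu18
  run T5 (all its waits — mu17 — are resolved); releases mu14
  run T4 (all its waits — mu2 and mu18 — are resolved); releases mu7 and mu13
  run T1 (all its waits — mu2 and mu18 — are resolved); releases mu11 and mu15


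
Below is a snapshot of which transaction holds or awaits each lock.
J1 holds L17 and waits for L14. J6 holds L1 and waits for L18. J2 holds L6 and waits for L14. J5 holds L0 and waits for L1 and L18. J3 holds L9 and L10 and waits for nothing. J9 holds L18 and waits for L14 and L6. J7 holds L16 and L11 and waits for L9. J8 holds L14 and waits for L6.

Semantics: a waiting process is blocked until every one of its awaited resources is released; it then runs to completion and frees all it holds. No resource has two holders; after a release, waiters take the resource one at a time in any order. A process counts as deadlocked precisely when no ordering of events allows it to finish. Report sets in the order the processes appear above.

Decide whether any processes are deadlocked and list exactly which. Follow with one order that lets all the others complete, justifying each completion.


Deadlocked: J1, J6, J2, J5, J9 and J8.
Key observation: nobody on the ring J8 -> J2 -> J8 can start until another member finishes, which never happens; J1, J6, J5 and J9 wait into the deadlock from upstream.
One completion order for the rest: J3, J7.
Walking it through:
  J3 waits on nothing -> runs at once and releases L9 and L10
  J7 waits on L9 — all released -> runs and releases L16 and L11


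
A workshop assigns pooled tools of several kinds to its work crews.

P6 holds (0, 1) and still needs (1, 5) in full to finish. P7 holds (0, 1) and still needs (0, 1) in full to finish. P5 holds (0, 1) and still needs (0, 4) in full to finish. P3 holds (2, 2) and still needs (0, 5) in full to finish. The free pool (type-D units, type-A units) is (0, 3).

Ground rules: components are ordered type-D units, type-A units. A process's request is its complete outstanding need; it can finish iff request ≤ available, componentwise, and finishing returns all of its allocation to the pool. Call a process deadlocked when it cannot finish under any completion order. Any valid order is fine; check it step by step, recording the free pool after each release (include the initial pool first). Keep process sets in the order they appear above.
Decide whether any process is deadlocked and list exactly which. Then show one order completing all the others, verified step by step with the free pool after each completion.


The deadlocked set is empty.
Key observation: P7 leads a chain of completions in which each release enables another process.
A valid finishing order for the others: P7, P5, P3, P6. Verifying each step:
  pool = (0, 3)
  P7 needs (0, 1) <= (0, 3) -> finishes; pool += (0, 1) = (0, 4)
  P5 needs (0, 4) <= (0, 4) -> finishes; pool += (0, 1) = (0, 5)
  P3 needs (0, 5) <= (0, 5) -> finishes; pool += (2, 2) = (2, 7)
  P6 needs (1, 5) <= (2, 7) -> finishes; pool += (0, 1) = (2, 8)


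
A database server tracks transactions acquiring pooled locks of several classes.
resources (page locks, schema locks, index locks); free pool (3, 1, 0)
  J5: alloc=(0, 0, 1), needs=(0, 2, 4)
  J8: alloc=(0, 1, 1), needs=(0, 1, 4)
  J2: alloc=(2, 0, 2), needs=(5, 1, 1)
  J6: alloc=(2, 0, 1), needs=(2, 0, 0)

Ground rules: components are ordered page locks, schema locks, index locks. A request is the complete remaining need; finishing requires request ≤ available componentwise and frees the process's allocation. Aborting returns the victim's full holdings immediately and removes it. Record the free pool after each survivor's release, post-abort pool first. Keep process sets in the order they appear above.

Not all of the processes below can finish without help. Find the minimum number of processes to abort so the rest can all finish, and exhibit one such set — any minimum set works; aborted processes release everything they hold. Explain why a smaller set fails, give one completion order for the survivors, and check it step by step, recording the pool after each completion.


Abort J8.
Key observation: the returned (0, 1, 1) from J8 is what brings J5 — unrunnable before, under any order — into play at step 3.
Minimality: the empty abort set fails — the state is deadlocked as it stands.
Survivors finish in the order: J6, J2, J5. Check, step by step (pool after the aborts first):
  pool = (3, 2, 1)
  J6 needs (2, 0, 0) <= (3, 2, 1) -> finishes; pool += (2, 0, 1) = (5, 2, 2)
  J2 needs (5, 1, 1) <= (5, 2, 2) -> finishes; pool += (2, 0, 2) = (7, 2, 4)
  J5 needs (0, 2, 4) <= (7, 2, 4) -> finishes; pool += (0, 0, 1) = (7, 2, 5)


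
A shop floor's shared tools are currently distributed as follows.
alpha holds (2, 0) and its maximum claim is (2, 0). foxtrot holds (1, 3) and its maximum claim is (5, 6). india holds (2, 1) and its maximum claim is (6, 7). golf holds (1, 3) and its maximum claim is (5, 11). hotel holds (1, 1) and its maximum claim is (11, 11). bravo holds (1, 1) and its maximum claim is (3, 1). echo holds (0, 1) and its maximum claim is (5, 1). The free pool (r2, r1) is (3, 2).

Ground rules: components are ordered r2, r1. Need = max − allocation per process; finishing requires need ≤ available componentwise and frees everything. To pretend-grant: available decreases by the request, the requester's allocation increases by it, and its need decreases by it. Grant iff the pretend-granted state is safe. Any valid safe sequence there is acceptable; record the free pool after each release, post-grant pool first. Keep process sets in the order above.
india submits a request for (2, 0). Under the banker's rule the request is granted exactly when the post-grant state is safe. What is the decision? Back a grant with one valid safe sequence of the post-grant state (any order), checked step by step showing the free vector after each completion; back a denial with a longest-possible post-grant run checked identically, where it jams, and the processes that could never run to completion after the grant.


GRANT — the state after the grant stays safe, e.g. via alpha, bravo, foxtrot, india, echo, golf, hotel.
Key observation: granting shrinks the pool to (1, 2), yet alpha still fits and the chain goes through.
Check on the post-grant state, step by step:
  pool = (1, 2)
  alpha: need (0, 0) fits (1, 2); releases (2, 0), pool now (3, 2)
  bravo: need (2, 0) fits (3, 2); releases (1, 1), pool now (4, 3)
  foxtrot: need (4, 3) fits (4, 3); releases (1, 3), pool now (5, 6)
  india: need (2, 6) fits (5, 6); releases (4, 1), pool now (9, 7)
  echo: need (5, 0) fits (9, 7); releases (0, 1), pool now (9, 8)
  golf: need (4, 8) fits (9, 8); releases (1, 3), pool now (10, 11)
  hotel: need (10, 10) fits (10, 11); releases (1, 1), pool now (11, 12)


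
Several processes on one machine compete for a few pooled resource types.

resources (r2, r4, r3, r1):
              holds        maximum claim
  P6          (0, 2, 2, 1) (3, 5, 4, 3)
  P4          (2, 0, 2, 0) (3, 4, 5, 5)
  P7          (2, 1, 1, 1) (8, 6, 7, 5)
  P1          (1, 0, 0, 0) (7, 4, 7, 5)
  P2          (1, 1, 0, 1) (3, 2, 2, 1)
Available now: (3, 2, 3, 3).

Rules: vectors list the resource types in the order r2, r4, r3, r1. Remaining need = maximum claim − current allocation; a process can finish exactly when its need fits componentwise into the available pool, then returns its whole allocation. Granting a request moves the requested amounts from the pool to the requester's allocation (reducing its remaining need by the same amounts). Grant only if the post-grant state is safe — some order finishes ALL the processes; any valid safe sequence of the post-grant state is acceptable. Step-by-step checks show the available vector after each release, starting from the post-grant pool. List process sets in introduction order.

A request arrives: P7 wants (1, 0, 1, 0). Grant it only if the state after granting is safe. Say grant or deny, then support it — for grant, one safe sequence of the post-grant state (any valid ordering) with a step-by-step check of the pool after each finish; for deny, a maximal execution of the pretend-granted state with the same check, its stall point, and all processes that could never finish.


GRANT. The post-grant state is safe; one safe sequence: P2, P6, P4, P7, P1.
Key observation: post-grant, (2, 2, 2, 3) remains, and an order beginning with P2 completes everyone.
Step-by-step check of the post-grant state:
  pool = (2, 2, 2, 3)
  P2 needs (2, 1, 2, 0) <= (2, 2, 2, 3) -> finishes; pool += (1, 1, 0, 1) = (3, 3, 2, 4)
  P6 needs (3, 3, 2, 2) <= (3, 3, 2, 4) -> finishes; pool += (0, 2, 2, 1) = (3, 5, 4, 5)
  P4 needs (1, 4, 3, 5) <= (3, 5, 4, 5) -> finishes; pool += (2, 0, 2, 0) = (5, 5, 6, 5)
  P7 needs (5, 5, 5, 4) <= (5, 5, 6, 5) -> finishes; pool += (3, 1, 2, 1) = (8, 6, 8, 6)
  P1 needs (6, 4, 7, 5) <= (8, 6, 8, 6) -> finishes; pool += (1, 0, 0, 0) = (9, 6, 8, 6)


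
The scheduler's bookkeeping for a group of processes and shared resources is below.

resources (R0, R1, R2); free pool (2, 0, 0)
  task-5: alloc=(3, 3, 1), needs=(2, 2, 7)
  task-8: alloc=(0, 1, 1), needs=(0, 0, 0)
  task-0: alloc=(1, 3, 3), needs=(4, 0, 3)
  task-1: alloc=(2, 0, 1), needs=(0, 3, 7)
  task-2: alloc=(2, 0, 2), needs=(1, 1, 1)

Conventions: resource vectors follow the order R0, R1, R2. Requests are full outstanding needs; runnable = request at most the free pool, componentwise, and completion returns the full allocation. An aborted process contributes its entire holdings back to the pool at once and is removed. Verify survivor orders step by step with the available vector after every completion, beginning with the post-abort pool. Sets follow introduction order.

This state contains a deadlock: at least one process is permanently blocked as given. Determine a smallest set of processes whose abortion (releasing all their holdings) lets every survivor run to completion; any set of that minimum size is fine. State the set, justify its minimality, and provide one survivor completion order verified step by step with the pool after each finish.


Minimum abort set: task-1.
Key observation: the returned (2, 0, 1) from task-1 is what brings task-5 — unrunnable before, under any order — into play at step 4.
No smaller set exists: with zero aborts the deadlock remains.
Survivors finish in the order: task-8, task-2, task-0, task-5. Walking it through (pool after the aborts first):
  pool = (4, 0, 1)
  task-8 needs (0, 0, 0) <= (4, 0, 1) -> finishes; pool += (0, 1, 1) = (4, 1, 2)
  task-2 needs (1, 1, 1) <= (4, 1, 2) -> finishes; pool += (2, 0, 2) = (6, 1, 4)
  task-0 needs (4, 0, 3) <= (6, 1, 4) -> finishes; pool += (1, 3, 3) = (7, 4, 7)
  task-5 needs (2, 2, 7) <= (7, 4, 7) -> finishes; pool += (3, 3, 1) = (10, 7, 8)


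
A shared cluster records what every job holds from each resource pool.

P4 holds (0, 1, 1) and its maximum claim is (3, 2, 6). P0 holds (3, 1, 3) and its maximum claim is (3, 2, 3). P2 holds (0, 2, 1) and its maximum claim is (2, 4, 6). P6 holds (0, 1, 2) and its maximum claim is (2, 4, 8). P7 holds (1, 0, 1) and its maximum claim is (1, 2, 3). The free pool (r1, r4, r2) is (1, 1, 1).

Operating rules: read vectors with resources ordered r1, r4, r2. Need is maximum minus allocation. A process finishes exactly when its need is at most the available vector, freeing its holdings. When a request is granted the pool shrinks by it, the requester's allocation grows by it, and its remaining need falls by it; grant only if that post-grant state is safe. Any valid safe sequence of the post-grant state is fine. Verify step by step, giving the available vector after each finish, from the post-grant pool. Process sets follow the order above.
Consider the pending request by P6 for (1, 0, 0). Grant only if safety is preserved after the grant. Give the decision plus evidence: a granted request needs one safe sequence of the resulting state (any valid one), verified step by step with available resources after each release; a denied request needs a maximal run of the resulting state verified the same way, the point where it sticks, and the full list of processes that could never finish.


GRANT: granting preserves safety; a valid post-grant sequence is P0, P7, P2, P6, P4.
Key observation: with (0, 1, 1) left after the transfer, P0 can run at once — the state stays safe.
Verifying the post-grant state step by step:
  pool = (0, 1, 1)
  P0: need (0, 1, 0) fits (0, 1, 1); releases (3, 1, 3), pool now (3, 2, 4)
  P7: need (0, 2, 2) fits (3, 2, 4); releases (1, 0, 1), pool now (4, 2, 5)
  P2: need (2, 2, 5) fits (4, 2, 5); releases (0, 2, 1), pool now (4, 4, 6)
  P6: need (1, 3, 6) fits (4, 4, 6); releases (1, 1, 2), pool now (5, 5, 8)
  P4: need (3, 1, 5) fits (5, 5, 8); releases (0, 1, 1), pool now (5, 6, 9)


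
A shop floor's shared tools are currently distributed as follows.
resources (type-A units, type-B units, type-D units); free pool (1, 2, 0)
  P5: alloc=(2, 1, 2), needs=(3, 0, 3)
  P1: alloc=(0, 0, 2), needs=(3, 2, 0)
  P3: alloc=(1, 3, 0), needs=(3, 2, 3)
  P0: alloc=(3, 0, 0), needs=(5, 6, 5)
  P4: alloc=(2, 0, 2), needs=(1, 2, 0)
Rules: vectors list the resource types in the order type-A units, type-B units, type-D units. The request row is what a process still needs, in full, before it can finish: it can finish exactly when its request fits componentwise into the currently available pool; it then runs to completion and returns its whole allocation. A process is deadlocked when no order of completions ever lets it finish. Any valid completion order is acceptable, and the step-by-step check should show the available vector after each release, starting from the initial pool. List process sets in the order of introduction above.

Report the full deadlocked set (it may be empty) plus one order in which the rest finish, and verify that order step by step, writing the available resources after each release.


Nothing here is deadlocked.
Key observation: the pool covers P4 at once, and every later process fits after earlier releases.
A valid finishing order for the others: P4, P1, P5, P3, P0. Step-by-step check:
  pool = (1, 2, 0)
  P4: need (1, 2, 0) fits (1, 2, 0); releases (2, 0, 2), pool now (3, 2, 2)
  P1: need (3, 2, 0) fits (3, 2, 2); releases (0, 0, 2), pool now (3, 2, 4)
  P5: need (3, 0, 3) fits (3, 2, 4); releases (2, 1, 2), pool now (5, 3, 6)
  P3: need (3, 2, 3) fits (5, 3, 6); releases (1, 3, 0), pool now (6, 6, 6)
  P0: need (5, 6, 5) fits (6, 6, 6); releases (3, 0, 0), pool now (9, 6, 6)


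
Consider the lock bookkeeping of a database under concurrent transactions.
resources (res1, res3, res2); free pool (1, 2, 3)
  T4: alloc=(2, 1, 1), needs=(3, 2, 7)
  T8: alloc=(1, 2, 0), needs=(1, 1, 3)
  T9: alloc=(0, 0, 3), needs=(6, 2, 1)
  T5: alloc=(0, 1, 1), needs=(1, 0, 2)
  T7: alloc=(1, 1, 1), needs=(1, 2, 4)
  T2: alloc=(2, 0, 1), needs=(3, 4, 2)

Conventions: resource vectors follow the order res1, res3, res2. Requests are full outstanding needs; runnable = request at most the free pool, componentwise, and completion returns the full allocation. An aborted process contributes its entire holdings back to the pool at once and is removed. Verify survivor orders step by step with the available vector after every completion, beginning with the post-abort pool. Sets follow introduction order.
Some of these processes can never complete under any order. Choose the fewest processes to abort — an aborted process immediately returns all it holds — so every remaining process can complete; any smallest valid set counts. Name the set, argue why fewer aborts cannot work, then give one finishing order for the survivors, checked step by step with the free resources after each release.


Abort T9.
Key observation: the returned (0, 0, 3) from T9 is what brings T4 — unrunnable before, under any order — into play at step 5.
Why nothing smaller works: aborting no one leaves the state deadlocked as given.
One survivor order: T7, T8, T2, T5, T4. Step-by-step check (post-abort pool first):
  pool = (1, 2, 6)
  T7 needs (1, 2, 4) <= (1, 2, 6) -> finishes; pool += (1, 1, 1) = (2, 3, 7)
  T8 needs (1, 1, 3) <= (2, 3, 7) -> finishes; pool += (1, 2, 0) = (3, 5, 7)
  T2 needs (3, 4, 2) <= (3, 5, 7) -> finishes; pool += (2, 0, 1) = (5, 5, 8)
  T5 needs (1, 0, 2) <= (5, 5, 8) -> finishes; pool += (0, 1, 1) = (5, 6, 9)
  T4 needs (3, 2, 7) <= (5, 6, 9) -> finishes; pool += (2, 1, 1) = (7, 7, 10)


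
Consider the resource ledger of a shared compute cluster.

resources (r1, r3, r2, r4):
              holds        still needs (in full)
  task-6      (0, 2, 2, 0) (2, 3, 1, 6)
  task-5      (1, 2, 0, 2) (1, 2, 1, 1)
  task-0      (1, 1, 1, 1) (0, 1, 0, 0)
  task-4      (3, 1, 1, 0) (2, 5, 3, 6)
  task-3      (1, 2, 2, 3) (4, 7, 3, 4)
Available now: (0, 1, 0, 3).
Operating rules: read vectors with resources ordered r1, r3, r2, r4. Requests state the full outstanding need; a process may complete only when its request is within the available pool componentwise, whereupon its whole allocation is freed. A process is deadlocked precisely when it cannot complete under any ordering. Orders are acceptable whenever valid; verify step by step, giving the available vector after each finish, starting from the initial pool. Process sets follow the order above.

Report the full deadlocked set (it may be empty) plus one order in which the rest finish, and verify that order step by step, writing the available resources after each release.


The deadlocked set is empty.
Key observation: there is always a runnable process — task-0 first — so the state unwinds completely.
A valid finishing order for the others: task-0, task-5, task-6, task-4, task-3. Verifying each step:
  pool = (0, 1, 0, 3)
  run task-0 (needs (0, 1, 0, 0), free (0, 1, 0, 3)); after release of (1, 1, 1, 1) the pool is (1, 2, 1, 4)
  run task-5 (needs (1, 2, 1, 1), free (1, 2, 1, 4)); after release of (1, 2, 0, 2) the pool is (2, 4, 1, 6)
  run task-6 (needs (2, 3, 1, 6), free (2, 4, 1, 6)); after release of (0, 2, 2, 0) the pool is (2, 6, 3, 6)
  run task-4 (needs (2, 5, 3, 6), free (2, 6, 3, 6)); after release of (3, 1, 1, 0) the pool is (5, 7, 4, 6)
  run task-3 (needs (4, 7, 3, 4), free (5, 7, 4, 6)); after release of (1, 2, 2, 3) the pool is (6, 9, 6, 9)


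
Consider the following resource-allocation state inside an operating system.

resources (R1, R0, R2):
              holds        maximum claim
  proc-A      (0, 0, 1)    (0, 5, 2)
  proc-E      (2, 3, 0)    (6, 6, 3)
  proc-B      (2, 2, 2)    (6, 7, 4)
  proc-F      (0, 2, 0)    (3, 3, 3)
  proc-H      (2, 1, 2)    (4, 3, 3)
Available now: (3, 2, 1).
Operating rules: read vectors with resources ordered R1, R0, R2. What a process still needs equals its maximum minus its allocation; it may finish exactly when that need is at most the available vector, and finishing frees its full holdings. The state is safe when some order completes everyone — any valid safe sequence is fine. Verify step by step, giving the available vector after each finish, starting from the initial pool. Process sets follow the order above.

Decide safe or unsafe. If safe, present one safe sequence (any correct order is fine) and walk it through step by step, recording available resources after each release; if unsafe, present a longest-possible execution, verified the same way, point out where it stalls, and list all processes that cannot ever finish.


SAFE — a valid safe sequence is proc-H, proc-E, proc-F, proc-B, proc-A.
Key observation: reading the order forward, proc-H is the first process whose need (2, 2, 1) meets the free pool (3, 2, 1) exactly on a resource it requests.
Check, step by step:
  pool = (3, 2, 1)
  proc-H: need (2, 2, 1) fits (3, 2, 1); releases (2, 1, 2), pool now (5, 3, 3)
  proc-E: need (4, 3, 3) fits (5, 3, 3); releases (2, 3, 0), pool now (7, 6, 3)
  proc-F: need (3, 1, 3) fits (7, 6, 3); releases (0, 2, 0), pool now (7, 8, 3)
  proc-B: need (4, 5, 2) fits (7, 8, 3); releases (2, 2, 2), pool now (9, 10, 5)
  proc-A: need (0, 5, 1) fits (9, 10, 5); releases (0, 0, 1), pool now (9, 10, 6)


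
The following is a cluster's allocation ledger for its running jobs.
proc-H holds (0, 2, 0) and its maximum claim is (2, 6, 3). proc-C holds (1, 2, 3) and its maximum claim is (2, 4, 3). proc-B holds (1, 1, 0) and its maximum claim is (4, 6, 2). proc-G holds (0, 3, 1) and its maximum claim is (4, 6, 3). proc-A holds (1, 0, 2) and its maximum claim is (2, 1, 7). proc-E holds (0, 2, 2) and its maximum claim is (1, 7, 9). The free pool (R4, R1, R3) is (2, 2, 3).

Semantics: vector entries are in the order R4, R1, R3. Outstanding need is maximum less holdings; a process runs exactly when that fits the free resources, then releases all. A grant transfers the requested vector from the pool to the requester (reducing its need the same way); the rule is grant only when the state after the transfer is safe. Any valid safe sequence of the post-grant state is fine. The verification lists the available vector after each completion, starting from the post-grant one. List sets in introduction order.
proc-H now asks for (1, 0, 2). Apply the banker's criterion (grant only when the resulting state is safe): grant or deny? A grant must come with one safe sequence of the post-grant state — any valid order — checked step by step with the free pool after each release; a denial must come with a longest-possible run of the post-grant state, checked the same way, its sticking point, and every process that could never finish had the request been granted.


GRANT — the state after the grant stays safe, e.g. via proc-C, proc-H, proc-B, proc-G, proc-A, proc-E.
Key observation: after the grant the pool drops to (1, 2, 1), which still lets proc-C finish first and unwind the rest.
Check on the post-grant state, step by step:
  pool = (1, 2, 1)
  proc-C: need (1, 2, 0) fits (1, 2, 1); releases (1, 2, 3), pool now (2, 4, 4)
  proc-H: need (1, 4, 1) fits (2, 4, 4); releases (1, 2, 2), pool now (3, 6, 6)
  proc-B: need (3, 5, 2) fits (3, 6, 6); releases (1, 1, 0), pool now (4, 7, 6)
  proc-G: need (4, 3, 2) fits (4, 7, 6); releases (0, 3, 1), pool now (4, 10, 7)
  proc-A: need (1, 1, 5) fits (4, 10, 7); releases (1, 0, 2), pool now (5, 10, 9)
  proc-E: need (1, 5, 7) fits (5, 10, 9); releases (0, 2, 2), pool now (5, 12, 11)


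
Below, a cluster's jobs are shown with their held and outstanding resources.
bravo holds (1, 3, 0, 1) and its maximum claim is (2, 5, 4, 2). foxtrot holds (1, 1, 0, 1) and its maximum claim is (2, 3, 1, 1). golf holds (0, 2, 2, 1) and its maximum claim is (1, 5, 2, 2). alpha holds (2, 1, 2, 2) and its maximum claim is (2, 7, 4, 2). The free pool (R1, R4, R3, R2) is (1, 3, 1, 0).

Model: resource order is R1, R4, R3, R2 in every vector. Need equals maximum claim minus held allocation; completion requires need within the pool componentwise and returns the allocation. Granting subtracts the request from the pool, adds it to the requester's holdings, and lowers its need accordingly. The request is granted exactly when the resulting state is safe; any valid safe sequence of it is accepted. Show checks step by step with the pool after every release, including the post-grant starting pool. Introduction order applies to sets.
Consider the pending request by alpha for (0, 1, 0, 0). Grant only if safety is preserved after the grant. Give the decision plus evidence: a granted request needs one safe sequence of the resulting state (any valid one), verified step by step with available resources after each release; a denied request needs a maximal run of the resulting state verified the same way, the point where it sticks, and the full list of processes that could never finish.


GRANT — the state after the grant stays safe, e.g. via foxtrot, golf, alpha, bravo.
Key observation: after the grant the pool drops to (1, 2, 1, 0), which still lets foxtrot finish first and unwind the rest.
Verifying the post-grant state step by step:
  pool = (1, 2, 1, 0)
  foxtrot: need (1, 2, 1, 0) fits (1, 2, 1, 0); releases (1, 1, 0, 1), pool now (2, 3, 1, 1)
  golf: need (1, 3, 0, 1) fits (2, 3, 1, 1); releases (0, 2, 2, 1), pool now (2, 5, 3, 2)
  alpha: need (0, 5, 2, 0) fits (2, 5, 3, 2); releases (2, 2, 2, 2), pool now (4, 7, 5, 4)
  bravo: need (1, 2, 4, 1) fits (4, 7, 5, 4); releases (1, 3, 0, 1), pool now (5, 10, 5, 5)


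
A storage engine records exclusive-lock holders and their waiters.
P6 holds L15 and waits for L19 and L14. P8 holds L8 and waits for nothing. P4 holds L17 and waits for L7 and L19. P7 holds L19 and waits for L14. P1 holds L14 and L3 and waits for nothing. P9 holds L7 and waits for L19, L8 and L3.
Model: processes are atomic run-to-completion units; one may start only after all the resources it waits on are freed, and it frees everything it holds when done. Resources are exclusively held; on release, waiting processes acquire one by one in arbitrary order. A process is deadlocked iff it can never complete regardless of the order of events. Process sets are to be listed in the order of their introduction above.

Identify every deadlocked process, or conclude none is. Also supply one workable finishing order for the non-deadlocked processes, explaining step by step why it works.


No process is deadlocked.
Key observation: all waits point, directly or indirectly, at processes that can finish, so nothing is permanently blocked.
One completion order for the rest: P8, P1, P7, P9, P4, P6.
Walking it through:
  run P8 (it waits on nothing); releases L8
  run P1 (it waits on nothing); releases L14 and L3
  run P7 (all its waits — L14 — are resolved); releases L19
  run P9 (all its waits — L19, L8 and L3 — are resolved); releases L7
  run P4 (all its waits — L7 and L19 — are resolved); releases L17
  run P6 (all its waits — L19 and L14 — are resolved); releases L15


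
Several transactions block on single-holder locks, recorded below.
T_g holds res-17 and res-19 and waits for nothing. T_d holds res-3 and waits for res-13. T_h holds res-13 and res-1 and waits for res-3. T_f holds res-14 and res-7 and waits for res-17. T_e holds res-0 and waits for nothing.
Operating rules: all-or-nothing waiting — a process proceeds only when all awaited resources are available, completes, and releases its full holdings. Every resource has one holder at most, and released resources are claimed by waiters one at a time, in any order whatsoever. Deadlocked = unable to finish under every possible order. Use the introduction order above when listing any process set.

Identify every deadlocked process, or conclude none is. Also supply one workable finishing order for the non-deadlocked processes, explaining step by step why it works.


The deadlocked set is T_d and T_h.
Key observation: T_d -> T_h -> T_d is a circular wait — nothing in it can go first; no other process is dragged down with it.
A valid finishing order for the others: T_g, T_e, T_f.
Step-by-step check:
  T_g waits on nothing -> runs at once and releases res-17 and res-19
  T_e waits on nothing -> runs at once and releases res-0
  T_f waits on res-17 — all released -> runs and releases res-14 and res-7


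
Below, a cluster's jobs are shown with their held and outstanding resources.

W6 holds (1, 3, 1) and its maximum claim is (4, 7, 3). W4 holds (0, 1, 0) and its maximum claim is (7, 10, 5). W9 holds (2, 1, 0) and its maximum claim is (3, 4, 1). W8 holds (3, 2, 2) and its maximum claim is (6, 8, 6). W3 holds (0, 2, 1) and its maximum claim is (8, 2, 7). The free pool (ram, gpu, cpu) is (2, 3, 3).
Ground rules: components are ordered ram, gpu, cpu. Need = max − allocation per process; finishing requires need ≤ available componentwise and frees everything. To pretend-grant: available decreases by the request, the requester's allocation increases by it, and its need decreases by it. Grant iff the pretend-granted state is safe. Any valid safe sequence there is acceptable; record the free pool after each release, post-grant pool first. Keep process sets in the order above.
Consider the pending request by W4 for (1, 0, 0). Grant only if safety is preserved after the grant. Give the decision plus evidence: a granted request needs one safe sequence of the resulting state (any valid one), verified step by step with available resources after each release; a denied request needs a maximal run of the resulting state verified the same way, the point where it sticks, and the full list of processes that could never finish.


GRANT. The post-grant state is safe; one safe sequence: W9, W6, W8, W4, W3.
Key observation: the grant leaves (1, 3, 3) free — enough for W9, whose release restarts the cascade.
Check on the post-grant state, step by step:
  pool = (1, 3, 3)
  run W9 (needs (1, 3, 1), free (1, 3, 3)); after release of (2, 1, 0) the pool is (3, 4, 3)
  run W6 (needs (3, 4, 2), free (3, 4, 3)); after release of (1, 3, 1) the pool is (4, 7, 4)
  run W8 (needs (3, 6, 4), free (4, 7, 4)); after release of (3, 2, 2) the pool is (7, 9, 6)
  run W4 (needs (6, 9, 5), free (7, 9, 6)); after release of (1, 1, 0) the pool is (8, 10, 6)
  run W3 (needs (8, 0, 6), free (8, 10, 6)); after release of (0, 2, 1) the pool is (8, 12, 7)


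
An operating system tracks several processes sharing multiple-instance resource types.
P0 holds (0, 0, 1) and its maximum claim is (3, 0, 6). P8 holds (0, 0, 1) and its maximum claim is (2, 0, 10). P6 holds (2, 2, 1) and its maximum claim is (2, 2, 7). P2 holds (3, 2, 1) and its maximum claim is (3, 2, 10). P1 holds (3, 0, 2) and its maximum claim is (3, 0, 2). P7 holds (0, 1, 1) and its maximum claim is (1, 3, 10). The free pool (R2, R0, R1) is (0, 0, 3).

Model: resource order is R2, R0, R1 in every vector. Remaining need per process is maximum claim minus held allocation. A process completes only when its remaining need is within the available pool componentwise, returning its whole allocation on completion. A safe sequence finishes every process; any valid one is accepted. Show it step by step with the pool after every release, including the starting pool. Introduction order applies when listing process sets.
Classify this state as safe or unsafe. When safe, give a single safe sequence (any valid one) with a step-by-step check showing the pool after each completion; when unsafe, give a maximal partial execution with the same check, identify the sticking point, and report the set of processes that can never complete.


The state is UNSAFE.
Key observation: after P1, P0, P6 complete, (5, 2, 7) is the best the pool ever gets, yet each leftover process wants more R1.
Going as far as possible: P1, P0, P6; after that, nothing fits. Check, step by step:
  pool = (0, 0, 3)
  P1: need (0, 0, 0) fits (0, 0, 3); releases (3, 0, 2), pool now (3, 0, 5)
  P0: need (3, 0, 5) fits (3, 0, 5); releases (0, 0, 1), pool now (3, 0, 6)
  P6: need (0, 0, 6) fits (3, 0, 6); releases (2, 2, 1), pool now (5, 2, 7)
  P8 cannot run: need (2, 0, 9) vs free (5, 2, 7) (insufficient R1)
  P2 cannot run: need (0, 0, 9) vs free (5, 2, 7) (insufficient R1)
  P7 cannot run: need (1, 2, 9) vs free (5, 2, 7) (insufficient R1)
Never able to finish: P8, P2 and P7.


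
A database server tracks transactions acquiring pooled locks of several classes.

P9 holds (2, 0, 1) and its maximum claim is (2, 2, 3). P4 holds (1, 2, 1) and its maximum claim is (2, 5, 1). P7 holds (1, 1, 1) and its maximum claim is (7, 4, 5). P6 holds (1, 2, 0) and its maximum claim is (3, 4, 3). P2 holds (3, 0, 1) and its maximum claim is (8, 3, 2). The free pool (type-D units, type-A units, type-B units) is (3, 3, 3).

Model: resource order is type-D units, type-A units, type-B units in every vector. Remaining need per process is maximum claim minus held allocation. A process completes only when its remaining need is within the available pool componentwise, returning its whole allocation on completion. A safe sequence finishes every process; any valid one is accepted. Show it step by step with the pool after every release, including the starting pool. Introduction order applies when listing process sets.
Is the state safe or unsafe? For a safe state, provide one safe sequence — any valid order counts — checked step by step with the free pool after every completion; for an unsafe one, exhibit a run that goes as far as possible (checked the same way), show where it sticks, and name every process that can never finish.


SAFE, for example via the order P4, P6, P9, P2, P7.
Key observation: P4 marks the first exact bind of the order: its need (1, 3, 0) fits the free (3, 3, 3) with zero slack on a requested resource.
Step-by-step check:
  pool = (3, 3, 3)
  run P4 (needs (1, 3, 0), free (3, 3, 3)); after release of (1, 2, 1) the pool is (4, 5, 4)
  run P6 (needs (2, 2, 3), free (4, 5, 4)); after release of (1, 2, 0) the pool is (5, 7, 4)
  run P9 (needs (0, 2, 2), free (5, 7, 4)); after release of (2, 0, 1) the pool is (7, 7, 5)
  run P2 (needs (5, 3, 1), free (7, 7, 5)); after release of (3, 0, 1) the pool is (10, 7, 6)
  run P7 (needs (6, 3, 4), free (10, 7, 6)); after release of (1, 1, 1) the pool is (11, 8, 7)


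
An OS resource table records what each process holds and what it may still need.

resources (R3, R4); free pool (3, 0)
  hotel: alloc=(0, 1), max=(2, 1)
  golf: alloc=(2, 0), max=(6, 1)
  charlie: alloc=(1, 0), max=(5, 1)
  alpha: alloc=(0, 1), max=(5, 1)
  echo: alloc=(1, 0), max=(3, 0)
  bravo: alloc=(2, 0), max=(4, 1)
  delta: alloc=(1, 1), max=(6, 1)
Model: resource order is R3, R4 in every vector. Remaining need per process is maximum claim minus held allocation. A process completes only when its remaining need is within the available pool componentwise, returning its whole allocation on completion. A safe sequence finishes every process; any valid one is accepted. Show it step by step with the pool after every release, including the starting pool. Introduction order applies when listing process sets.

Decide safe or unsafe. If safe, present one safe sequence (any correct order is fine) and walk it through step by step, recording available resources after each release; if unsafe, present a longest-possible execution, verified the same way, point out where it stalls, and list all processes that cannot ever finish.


SAFE. One safe sequence: echo, hotel, charlie, golf, alpha, delta, bravo.
Key observation: at charlie the run first touches a limit — (4, 1) against (4, 1), exact on a resource it actually requests.
Verifying each step:
  pool = (3, 0)
  echo needs (2, 0) <= (3, 0) -> finishes; pool += (1, 0) = (4, 0)
  hotel needs (2, 0) <= (4, 0) -> finishes; pool += (0, 1) = (4, 1)
  charlie needs (4, 1) <= (4, 1) -> finishes; pool += (1, 0) = (5, 1)
  golf needs (4, 1) <= (5, 1) -> finishes; pool += (2, 0) = (7, 1)
  alpha needs (5, 0) <= (7, 1) -> finishes; pool += (0, 1) = (7, 2)
  delta needs (5, 0) <= (7, 2) -> finishes; pool += (1, 1) = (8, 3)
  bravo needs (2, 1) <= (8, 3) -> finishes; pool += (2, 0) = (10, 3)
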